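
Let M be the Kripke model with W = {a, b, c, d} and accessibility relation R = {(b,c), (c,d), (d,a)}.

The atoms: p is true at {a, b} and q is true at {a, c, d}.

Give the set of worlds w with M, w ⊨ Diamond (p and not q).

∅

a: no successors, so Diamond (p and not q) fails. ✗
b: successors {c}; p and not q there: c:F. ✗
c: successors {d}; p and not q there: d:F. ✗
d: successors {a}; p and not q there: a:F. ✗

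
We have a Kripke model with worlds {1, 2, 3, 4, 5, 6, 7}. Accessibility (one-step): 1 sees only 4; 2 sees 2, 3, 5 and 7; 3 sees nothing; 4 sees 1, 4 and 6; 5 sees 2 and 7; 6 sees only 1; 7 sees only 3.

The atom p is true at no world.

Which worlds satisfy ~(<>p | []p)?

1: <>p | []p is F. ✓
2: <>p | []p is F. ✓
3: <>p | []p is T. ✗
4: <>p | []p is F. ✓
5: <>p | []p is F. ✓
6: <>p | []p is F. ✓
7: <>p | []p is F. ✓

{1, 2, 4, 5, 6, 7}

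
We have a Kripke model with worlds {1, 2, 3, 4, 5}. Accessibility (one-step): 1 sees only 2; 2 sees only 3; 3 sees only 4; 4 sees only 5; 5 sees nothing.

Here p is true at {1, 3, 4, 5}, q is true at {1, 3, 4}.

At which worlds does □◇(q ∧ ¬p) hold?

{5}

1: successors {2}; ◇(q ∧ ¬p) there: 2:F. ✗
2: successors {3}; ◇(q ∧ ¬p) there: 3:F. ✗
3: successors {4}; ◇(q ∧ ¬p) there: 4:F. ✗
4: successors {5}; ◇(q ∧ ¬p) there: 5:F. ✗
5: no successors, so □◇(q ∧ ¬p) holds vacuously. ✓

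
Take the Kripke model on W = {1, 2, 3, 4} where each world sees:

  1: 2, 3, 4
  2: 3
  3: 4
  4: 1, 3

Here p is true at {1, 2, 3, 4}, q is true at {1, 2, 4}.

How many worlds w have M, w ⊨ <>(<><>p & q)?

1: successors {2, 3, 4}; <><>p & q there: 2:T, 3:F, 4:T. ✓
2: successors {3}; <><>p & q there: 3:F. ✗
3: successors {4}; <><>p & q there: 4:T. ✓
4: successors {1, 3}; <><>p & q there: 1:T, 3:F. ✓
Satisfying worlds: {1, 3, 4}.

3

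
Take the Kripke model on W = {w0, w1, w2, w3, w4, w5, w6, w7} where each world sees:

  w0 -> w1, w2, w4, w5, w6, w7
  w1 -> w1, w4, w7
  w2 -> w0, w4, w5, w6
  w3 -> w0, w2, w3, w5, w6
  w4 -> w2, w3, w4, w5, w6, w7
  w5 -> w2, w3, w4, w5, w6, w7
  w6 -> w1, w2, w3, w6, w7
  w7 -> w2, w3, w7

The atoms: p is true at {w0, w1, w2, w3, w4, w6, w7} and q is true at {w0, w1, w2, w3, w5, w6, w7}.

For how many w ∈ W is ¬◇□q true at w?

w0: ◇□q is T. ✗
w1: ◇□q is T. ✗
w2: ◇□q is T. ✗
w3: ◇□q is T. ✗
w4: ◇□q is T. ✗
w5: ◇□q is T. ✗
w6: ◇□q is T. ✗
w7: ◇□q is T. ✗
Satisfying worlds: ∅.

0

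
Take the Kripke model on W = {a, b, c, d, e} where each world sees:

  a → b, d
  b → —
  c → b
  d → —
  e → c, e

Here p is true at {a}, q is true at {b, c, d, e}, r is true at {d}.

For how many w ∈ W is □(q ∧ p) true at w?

a: successors {b, d}; q ∧ p there: b:F, d:F. ✗
b: no successors, so □(q ∧ p) holds vacuously. ✓
c: successors {b}; q ∧ p there: b:F. ✗
d: no successors, so □(q ∧ p) holds vacuously. ✓
e: successors {c, e}; q ∧ p there: c:F, e:F. ✗
Satisfying worlds: {b, d}.

2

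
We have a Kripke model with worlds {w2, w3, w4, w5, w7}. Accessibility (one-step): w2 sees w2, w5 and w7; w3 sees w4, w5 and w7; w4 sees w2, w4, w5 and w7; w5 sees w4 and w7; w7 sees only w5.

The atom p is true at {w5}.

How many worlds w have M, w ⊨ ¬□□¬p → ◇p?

4

w2: ¬□□¬p is T, ◇p is T. ✓
w3: ¬□□¬p is T, ◇p is T. ✓
w4: ¬□□¬p is T, ◇p is T. ✓
w5: ¬□□¬p is T, ◇p is F. ✗
w7: ¬□□¬p is F, ◇p is T. ✓
Satisfying worlds: {w2, w3, w4, w7}.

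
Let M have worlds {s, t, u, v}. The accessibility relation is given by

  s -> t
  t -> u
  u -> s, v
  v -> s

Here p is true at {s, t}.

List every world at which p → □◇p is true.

{t, u, v}

s: p is T, □◇p is F. ✗
t: p is T, □◇p is T. ✓
u: p is F, □◇p is T. ✓
v: p is F, □◇p is T. ✓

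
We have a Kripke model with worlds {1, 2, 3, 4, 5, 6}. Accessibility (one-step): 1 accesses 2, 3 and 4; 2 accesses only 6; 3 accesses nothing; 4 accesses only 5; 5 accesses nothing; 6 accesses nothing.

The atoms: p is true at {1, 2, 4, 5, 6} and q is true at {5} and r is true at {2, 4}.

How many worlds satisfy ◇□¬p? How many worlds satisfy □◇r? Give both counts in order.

For ◇□¬p:
1: successors {2, 3, 4}; □¬p there: 2:F, 3:T, 4:F. ✓
2: successors {6}; □¬p there: 6:T. ✓
3: no successors, so ◇□¬p fails. ✗
4: successors {5}; □¬p there: 5:T. ✓
5: no successors, so ◇□¬p fails. ✗
6: no successors, so ◇□¬p fails. ✗
— 3 worlds.
For □◇r:
1: successors {2, 3, 4}; ◇r there: 2:F, 3:F, 4:F. ✗
2: successors {6}; ◇r there: 6:F. ✗
3: no successors, so □◇r holds vacuously. ✓
4: successors {5}; ◇r there: 5:F. ✗
5: no successors, so □◇r holds vacuously. ✓
6: no successors, so □◇r holds vacuously. ✓
— 3 worlds.

3 and 3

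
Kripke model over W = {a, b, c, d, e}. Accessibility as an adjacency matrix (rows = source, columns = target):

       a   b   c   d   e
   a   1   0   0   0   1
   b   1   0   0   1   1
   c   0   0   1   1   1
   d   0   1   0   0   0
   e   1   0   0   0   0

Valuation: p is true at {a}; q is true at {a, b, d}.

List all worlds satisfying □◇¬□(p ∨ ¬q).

{d}

a: successors {a, e}; ◇¬□(p ∨ ¬q) there: a:F, e:F. ✗
b: successors {a, d, e}; ◇¬□(p ∨ ¬q) there: a:F, d:T, e:F. ✗
c: successors {c, d, e}; ◇¬□(p ∨ ¬q) there: c:T, d:T, e:F. ✗
d: successors {b}; ◇¬□(p ∨ ¬q) there: b:T. ✓
e: successors {a}; ◇¬□(p ∨ ¬q) there: a:F. ✗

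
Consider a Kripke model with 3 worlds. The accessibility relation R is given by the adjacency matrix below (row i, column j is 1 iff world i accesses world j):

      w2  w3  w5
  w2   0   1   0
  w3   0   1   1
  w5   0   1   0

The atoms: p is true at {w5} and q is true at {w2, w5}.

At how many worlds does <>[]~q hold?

w2: successors {w3}; []~q there: w3:F. ✗
w3: successors {w3, w5}; []~q there: w3:F, w5:T. ✓
w5: successors {w3}; []~q there: w3:F. ✗
Satisfying worlds: {w3}.

1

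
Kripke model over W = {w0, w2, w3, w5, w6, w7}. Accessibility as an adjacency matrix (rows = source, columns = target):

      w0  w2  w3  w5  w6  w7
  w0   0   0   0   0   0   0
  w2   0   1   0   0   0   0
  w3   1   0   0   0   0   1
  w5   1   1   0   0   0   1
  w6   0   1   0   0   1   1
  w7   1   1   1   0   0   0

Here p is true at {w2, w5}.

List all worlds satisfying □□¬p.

{w0}

w0: no successors, so □□¬p holds vacuously. ✓
w2: successors {w2}; □¬p there: w2:F. ✗
w3: successors {w0, w7}; □¬p there: w0:T, w7:F. ✗
w5: successors {w0, w2, w7}; □¬p there: w0:T, w2:F, w7:F. ✗
w6: successors {w2, w6, w7}; □¬p there: w2:F, w6:F, w7:F. ✗
w7: successors {w0, w2, w3}; □¬p there: w0:T, w2:F, w3:T. ✗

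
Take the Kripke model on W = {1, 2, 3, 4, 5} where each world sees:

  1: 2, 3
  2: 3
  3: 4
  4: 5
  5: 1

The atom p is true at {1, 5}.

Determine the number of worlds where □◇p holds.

1: successors {2, 3}; ◇p there: 2:F, 3:F. ✗
2: successors {3}; ◇p there: 3:F. ✗
3: successors {4}; ◇p there: 4:T. ✓
4: successors {5}; ◇p there: 5:T. ✓
5: successors {1}; ◇p there: 1:F. ✗
Satisfying worlds: {3, 4}.

2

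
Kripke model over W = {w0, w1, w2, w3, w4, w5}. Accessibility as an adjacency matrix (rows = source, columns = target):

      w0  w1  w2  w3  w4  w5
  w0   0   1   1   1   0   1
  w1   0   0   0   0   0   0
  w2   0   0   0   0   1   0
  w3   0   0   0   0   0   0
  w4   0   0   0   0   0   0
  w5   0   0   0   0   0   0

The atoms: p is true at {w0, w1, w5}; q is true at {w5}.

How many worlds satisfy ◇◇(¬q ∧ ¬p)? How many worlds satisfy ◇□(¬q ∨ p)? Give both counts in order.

For ◇◇(¬q ∧ ¬p):
w0: successors {w1, w2, w3, w5}; ◇(¬q ∧ ¬p) there: w1:F, w2:T, w3:F, w5:F. ✓
w1: no successors, so ◇◇(¬q ∧ ¬p) fails. ✗
w2: successors {w4}; ◇(¬q ∧ ¬p) there: w4:F. ✗
w3: no successors, so ◇◇(¬q ∧ ¬p) fails. ✗
w4: no successors, so ◇◇(¬q ∧ ¬p) fails. ✗
w5: no successors, so ◇◇(¬q ∧ ¬p) fails. ✗
— 1 world.
For ◇□(¬q ∨ p):
w0: successors {w1, w2, w3, w5}; □(¬q ∨ p) there: w1:T, w2:T, w3:T, w5:T. ✓
w1: no successors, so ◇□(¬q ∨ p) fails. ✗
w2: successors {w4}; □(¬q ∨ p) there: w4:T. ✓
w3: no successors, so ◇□(¬q ∨ p) fails. ✗
w4: no successors, so ◇□(¬q ∨ p) fails. ✗
w5: no successors, so ◇□(¬q ∨ p) fails. ✗
— 2 worlds.

1 and 2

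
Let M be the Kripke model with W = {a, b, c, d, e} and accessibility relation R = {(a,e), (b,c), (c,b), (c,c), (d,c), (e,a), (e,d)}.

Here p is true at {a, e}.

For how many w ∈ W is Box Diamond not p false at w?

1

a: successors {e}; Diamond not p there: e:T. ✓
b: successors {c}; Diamond not p there: c:T. ✓
c: successors {b, c}; Diamond not p there: b:T, c:T. ✓
d: successors {c}; Diamond not p there: c:T. ✓
e: successors {a, d}; Diamond not p there: a:F, d:T. ✗
Satisfying worlds: {a, b, c, d}.
So Box Diamond not p fails at the other 1 world.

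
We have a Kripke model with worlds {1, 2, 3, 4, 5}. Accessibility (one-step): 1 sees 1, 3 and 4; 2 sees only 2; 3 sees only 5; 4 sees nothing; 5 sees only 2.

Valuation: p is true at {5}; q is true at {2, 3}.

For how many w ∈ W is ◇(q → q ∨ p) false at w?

1

1: successors {1, 3, 4}; q → q ∨ p there: 1:T, 3:T, 4:T. ✓
2: successors {2}; q → q ∨ p there: 2:T. ✓
3: successors {5}; q → q ∨ p there: 5:T. ✓
4: no successors, so ◇(q → q ∨ p) fails. ✗
5: successors {2}; q → q ∨ p there: 2:T. ✓
Satisfying worlds: {1, 2, 3, 5}.
So ◇(q → q ∨ p) fails at the other 1 world.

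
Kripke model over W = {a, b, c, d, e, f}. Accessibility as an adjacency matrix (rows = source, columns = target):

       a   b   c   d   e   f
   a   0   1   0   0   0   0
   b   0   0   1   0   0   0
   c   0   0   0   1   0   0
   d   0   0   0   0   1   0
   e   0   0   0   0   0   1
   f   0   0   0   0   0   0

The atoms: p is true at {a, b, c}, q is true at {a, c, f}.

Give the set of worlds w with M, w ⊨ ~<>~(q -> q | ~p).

a: <>~(q -> q | ~p) is F. ✓
b: <>~(q -> q | ~p) is F. ✓
c: <>~(q -> q | ~p) is F. ✓
d: <>~(q -> q | ~p) is F. ✓
e: <>~(q -> q | ~p) is F. ✓
f: <>~(q -> q | ~p) is F. ✓

{a, b, c, d, e, f}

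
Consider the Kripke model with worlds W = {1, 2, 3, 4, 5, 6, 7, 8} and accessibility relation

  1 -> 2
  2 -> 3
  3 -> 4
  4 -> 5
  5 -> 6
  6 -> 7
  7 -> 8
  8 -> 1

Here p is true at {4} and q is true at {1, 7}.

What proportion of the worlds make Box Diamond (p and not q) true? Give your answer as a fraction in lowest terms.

1: successors {2}; Diamond (p and not q) there: 2:F. ✗
2: successors {3}; Diamond (p and not q) there: 3:T. ✓
3: successors {4}; Diamond (p and not q) there: 4:F. ✗
4: successors {5}; Diamond (p and not q) there: 5:F. ✗
5: successors {6}; Diamond (p and not q) there: 6:F. ✗
6: successors {7}; Diamond (p and not q) there: 7:F. ✗
7: successors {8}; Diamond (p and not q) there: 8:F. ✗
8: successors {1}; Diamond (p and not q) there: 1:F. ✗
That's 1 of 8 worlds, so 1/8.

1/8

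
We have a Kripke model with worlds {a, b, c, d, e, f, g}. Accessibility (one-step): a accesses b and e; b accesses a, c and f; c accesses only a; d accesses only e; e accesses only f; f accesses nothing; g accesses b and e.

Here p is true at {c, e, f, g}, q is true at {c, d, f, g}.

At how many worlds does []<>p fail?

a: successors {b, e}; <>p there: b:T, e:T. ✓
b: successors {a, c, f}; <>p there: a:T, c:F, f:F. ✗
c: successors {a}; <>p there: a:T. ✓
d: successors {e}; <>p there: e:T. ✓
e: successors {f}; <>p there: f:F. ✗
f: no successors, so []<>p holds vacuously. ✓
g: successors {b, e}; <>p there: b:T, e:T. ✓
Satisfying worlds: {a, c, d, f, g}.
So []<>p fails at the other 2 worlds.

2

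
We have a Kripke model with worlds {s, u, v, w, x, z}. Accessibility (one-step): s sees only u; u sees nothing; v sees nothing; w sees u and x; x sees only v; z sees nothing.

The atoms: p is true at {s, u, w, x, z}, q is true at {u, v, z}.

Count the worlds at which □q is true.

s: successors {u}; q there: u:T. ✓
u: no successors, so □q holds vacuously. ✓
v: no successors, so □q holds vacuously. ✓
w: successors {u, x}; q there: u:T, x:F. ✗
x: successors {v}; q there: v:T. ✓
z: no successors, so □q holds vacuously. ✓
Satisfying worlds: {s, u, v, x, z}.

5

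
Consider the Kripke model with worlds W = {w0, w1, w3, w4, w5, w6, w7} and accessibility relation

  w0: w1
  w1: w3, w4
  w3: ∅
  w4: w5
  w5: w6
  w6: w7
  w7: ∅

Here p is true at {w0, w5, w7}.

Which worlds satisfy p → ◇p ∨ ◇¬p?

{w0, w1, w3, w4, w5, w6}

w0: p is T, ◇p ∨ ◇¬p is T. ✓
w1: p is F, ◇p ∨ ◇¬p is T. ✓
w3: p is F, ◇p ∨ ◇¬p is F. ✓
w4: p is F, ◇p ∨ ◇¬p is T. ✓
w5: p is T, ◇p ∨ ◇¬p is T. ✓
w6: p is F, ◇p ∨ ◇¬p is T. ✓
w7: p is T, ◇p ∨ ◇¬p is F. ✗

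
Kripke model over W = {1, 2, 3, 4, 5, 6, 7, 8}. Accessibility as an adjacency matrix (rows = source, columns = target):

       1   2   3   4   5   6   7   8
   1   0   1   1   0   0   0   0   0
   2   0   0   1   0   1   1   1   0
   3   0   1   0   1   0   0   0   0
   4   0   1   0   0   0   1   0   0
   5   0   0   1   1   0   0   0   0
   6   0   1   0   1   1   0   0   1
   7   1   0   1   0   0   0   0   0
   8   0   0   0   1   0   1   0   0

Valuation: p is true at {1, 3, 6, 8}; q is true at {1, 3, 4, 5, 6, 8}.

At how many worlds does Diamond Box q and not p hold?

1

1: Diamond Box q is F, not p is F. ✗
2: Diamond Box q is T, not p is T. ✓
3: Diamond Box q is F, not p is F. ✗
4: Diamond Box q is F, not p is T. ✗
5: Diamond Box q is F, not p is T. ✗
6: Diamond Box q is T, not p is F. ✗
7: Diamond Box q is F, not p is T. ✗
8: Diamond Box q is F, not p is F. ✗
Satisfying worlds: {2}.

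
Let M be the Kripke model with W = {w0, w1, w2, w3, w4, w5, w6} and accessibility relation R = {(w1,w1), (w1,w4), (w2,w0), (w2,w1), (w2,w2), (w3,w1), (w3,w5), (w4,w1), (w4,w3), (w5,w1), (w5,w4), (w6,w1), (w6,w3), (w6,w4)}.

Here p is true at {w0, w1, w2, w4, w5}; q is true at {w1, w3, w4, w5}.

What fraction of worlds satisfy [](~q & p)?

1/7

w0: no successors, so [](~q & p) holds vacuously. ✓
w1: successors {w1, w4}; ~q & p there: w1:F, w4:F. ✗
w2: successors {w0, w1, w2}; ~q & p there: w0:T, w1:F, w2:T. ✗
w3: successors {w1, w5}; ~q & p there: w1:F, w5:F. ✗
w4: successors {w1, w3}; ~q & p there: w1:F, w3:F. ✗
w5: successors {w1, w4}; ~q & p there: w1:F, w4:F. ✗
w6: successors {w1, w3, w4}; ~q & p there: w1:F, w3:F, w4:F. ✗
That's 1 of 7 worlds, so 1/7.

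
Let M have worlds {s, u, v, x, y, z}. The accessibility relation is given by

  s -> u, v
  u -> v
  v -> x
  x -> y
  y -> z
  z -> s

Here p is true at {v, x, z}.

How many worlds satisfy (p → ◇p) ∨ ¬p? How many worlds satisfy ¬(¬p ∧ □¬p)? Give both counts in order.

4 and 6

For (p → ◇p) ∨ ¬p:
s: p → ◇p is T, ¬p is T. ✓
u: p → ◇p is T, ¬p is T. ✓
v: p → ◇p is T, ¬p is F. ✓
x: p → ◇p is F, ¬p is F. ✗
y: p → ◇p is T, ¬p is T. ✓
z: p → ◇p is F, ¬p is F. ✗
— 4 worlds.
For ¬(¬p ∧ □¬p):
s: ¬p ∧ □¬p is F. ✓
u: ¬p ∧ □¬p is F. ✓
v: ¬p ∧ □¬p is F. ✓
x: ¬p ∧ □¬p is F. ✓
y: ¬p ∧ □¬p is F. ✓
z: ¬p ∧ □¬p is F. ✓
— 6 worlds.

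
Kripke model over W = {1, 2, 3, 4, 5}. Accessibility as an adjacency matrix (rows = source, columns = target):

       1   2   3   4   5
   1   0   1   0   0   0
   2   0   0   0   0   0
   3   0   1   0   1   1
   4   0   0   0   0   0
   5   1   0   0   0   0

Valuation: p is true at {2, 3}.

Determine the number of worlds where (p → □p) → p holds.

2

1: p → □p is T, p is F. ✗
2: p → □p is T, p is T. ✓
3: p → □p is F, p is T. ✓
4: p → □p is T, p is F. ✗
5: p → □p is T, p is F. ✗
Satisfying worlds: {2, 3}.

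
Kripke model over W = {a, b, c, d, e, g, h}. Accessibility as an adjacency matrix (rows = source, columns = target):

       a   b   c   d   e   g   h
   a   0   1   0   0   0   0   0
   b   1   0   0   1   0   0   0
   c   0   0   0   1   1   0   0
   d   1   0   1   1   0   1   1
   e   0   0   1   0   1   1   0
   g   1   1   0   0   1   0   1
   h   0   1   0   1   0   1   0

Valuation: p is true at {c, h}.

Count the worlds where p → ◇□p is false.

a: p is F, ◇□p is F. ✓
b: p is F, ◇□p is F. ✓
c: p is T, ◇□p is F. ✗
d: p is F, ◇□p is F. ✓
e: p is F, ◇□p is F. ✓
g: p is F, ◇□p is F. ✓
h: p is T, ◇□p is F. ✗
Satisfying worlds: {a, b, d, e, g}.
So p → ◇□p fails at the other 2 worlds.

2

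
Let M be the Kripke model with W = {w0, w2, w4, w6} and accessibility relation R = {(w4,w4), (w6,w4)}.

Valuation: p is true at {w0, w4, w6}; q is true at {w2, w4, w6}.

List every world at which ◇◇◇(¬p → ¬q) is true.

{w4, w6}

w0: no successors, so ◇◇◇(¬p → ¬q) fails. ✗
w2: no successors, so ◇◇◇(¬p → ¬q) fails. ✗
w4: successors {w4}; ◇◇(¬p → ¬q) there: w4:T. ✓
w6: successors {w4}; ◇◇(¬p → ¬q) there: w4:T. ✓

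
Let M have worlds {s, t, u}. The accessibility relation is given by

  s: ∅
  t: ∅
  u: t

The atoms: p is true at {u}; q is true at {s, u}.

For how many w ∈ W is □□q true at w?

3

s: no successors, so □□q holds vacuously. ✓
t: no successors, so □□q holds vacuously. ✓
u: successors {t}; □q there: t:T. ✓
Satisfying worlds: {s, t, u}.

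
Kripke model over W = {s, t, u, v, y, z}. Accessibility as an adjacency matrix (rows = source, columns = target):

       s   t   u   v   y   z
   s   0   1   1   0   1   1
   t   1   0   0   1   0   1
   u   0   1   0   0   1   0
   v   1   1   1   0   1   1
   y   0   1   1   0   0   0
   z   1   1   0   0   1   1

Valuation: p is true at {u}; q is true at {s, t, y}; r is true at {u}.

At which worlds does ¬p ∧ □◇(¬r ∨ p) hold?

s: ¬p is T, □◇(¬r ∨ p) is T. ✓
t: ¬p is T, □◇(¬r ∨ p) is T. ✓
u: ¬p is F, □◇(¬r ∨ p) is T. ✗
v: ¬p is T, □◇(¬r ∨ p) is T. ✓
y: ¬p is T, □◇(¬r ∨ p) is T. ✓
z: ¬p is T, □◇(¬r ∨ p) is T. ✓

{s, t, v, y, z}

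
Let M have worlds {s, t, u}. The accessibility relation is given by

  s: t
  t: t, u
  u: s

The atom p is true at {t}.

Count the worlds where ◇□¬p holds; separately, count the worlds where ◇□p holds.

1 and 1

For ◇□¬p:
s: successors {t}; □¬p there: t:F. ✗
t: successors {t, u}; □¬p there: t:F, u:T. ✓
u: successors {s}; □¬p there: s:F. ✗
— 1 world.
For ◇□p:
s: successors {t}; □p there: t:F. ✗
t: successors {t, u}; □p there: t:F, u:F. ✗
u: successors {s}; □p there: s:T. ✓
— 1 world.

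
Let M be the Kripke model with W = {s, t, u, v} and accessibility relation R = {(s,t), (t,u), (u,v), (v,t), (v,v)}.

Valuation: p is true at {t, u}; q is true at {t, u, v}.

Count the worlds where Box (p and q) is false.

s: successors {t}; p and q there: t:T. ✓
t: successors {u}; p and q there: u:T. ✓
u: successors {v}; p and q there: v:F. ✗
v: successors {t, v}; p and q there: t:T, v:F. ✗
Satisfying worlds: {s, t}.
So Box (p and q) fails at the other 2 worlds.

2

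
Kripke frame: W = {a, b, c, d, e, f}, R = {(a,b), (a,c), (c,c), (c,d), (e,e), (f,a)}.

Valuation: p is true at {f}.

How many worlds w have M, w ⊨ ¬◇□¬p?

a: ◇□¬p is T. ✗
b: ◇□¬p is F. ✓
c: ◇□¬p is T. ✗
d: ◇□¬p is F. ✓
e: ◇□¬p is T. ✗
f: ◇□¬p is T. ✗
Satisfying worlds: {b, d}.

2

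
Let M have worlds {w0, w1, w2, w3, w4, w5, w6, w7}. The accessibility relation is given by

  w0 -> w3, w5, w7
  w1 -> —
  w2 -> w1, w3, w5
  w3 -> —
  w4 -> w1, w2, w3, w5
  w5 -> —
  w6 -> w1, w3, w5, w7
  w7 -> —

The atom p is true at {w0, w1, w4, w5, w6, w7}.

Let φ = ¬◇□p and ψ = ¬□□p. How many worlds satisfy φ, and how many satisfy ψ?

4 and 1

For ¬◇□p:
w0: ◇□p is T. ✗
w1: ◇□p is F. ✓
w2: ◇□p is T. ✗
w3: ◇□p is F. ✓
w4: ◇□p is T. ✗
w5: ◇□p is F. ✓
w6: ◇□p is T. ✗
w7: ◇□p is F. ✓
— 4 worlds.
For ¬□□p:
w0: □□p is T. ✗
w1: □□p is T. ✗
w2: □□p is T. ✗
w3: □□p is T. ✗
w4: □□p is F. ✓
w5: □□p is T. ✗
w6: □□p is T. ✗
w7: □□p is T. ✗
— 1 world.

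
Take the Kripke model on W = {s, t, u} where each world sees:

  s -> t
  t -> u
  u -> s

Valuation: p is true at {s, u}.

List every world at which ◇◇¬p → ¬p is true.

s: ◇◇¬p is F, ¬p is F. ✓
t: ◇◇¬p is F, ¬p is T. ✓
u: ◇◇¬p is T, ¬p is F. ✗

{s, t}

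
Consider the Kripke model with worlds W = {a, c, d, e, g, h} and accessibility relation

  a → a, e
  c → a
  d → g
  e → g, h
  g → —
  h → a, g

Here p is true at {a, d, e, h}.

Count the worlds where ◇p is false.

2

a: successors {a, e}; p there: a:T, e:T. ✓
c: successors {a}; p there: a:T. ✓
d: successors {g}; p there: g:F. ✗
e: successors {g, h}; p there: g:F, h:T. ✓
g: no successors, so ◇p fails. ✗
h: successors {a, g}; p there: a:T, g:F. ✓
Satisfying worlds: {a, c, e, h}.
So ◇p fails at the other 2 worlds.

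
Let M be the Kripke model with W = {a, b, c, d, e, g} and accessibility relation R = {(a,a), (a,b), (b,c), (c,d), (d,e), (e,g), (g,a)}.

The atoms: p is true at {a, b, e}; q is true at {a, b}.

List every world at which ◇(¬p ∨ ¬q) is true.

{b, c, d, e}

a: successors {a, b}; ¬p ∨ ¬q there: a:F, b:F. ✗
b: successors {c}; ¬p ∨ ¬q there: c:T. ✓
c: successors {d}; ¬p ∨ ¬q there: d:T. ✓
d: successors {e}; ¬p ∨ ¬q there: e:T. ✓
e: successors {g}; ¬p ∨ ¬q there: g:T. ✓
g: successors {a}; ¬p ∨ ¬q there: a:F. ✗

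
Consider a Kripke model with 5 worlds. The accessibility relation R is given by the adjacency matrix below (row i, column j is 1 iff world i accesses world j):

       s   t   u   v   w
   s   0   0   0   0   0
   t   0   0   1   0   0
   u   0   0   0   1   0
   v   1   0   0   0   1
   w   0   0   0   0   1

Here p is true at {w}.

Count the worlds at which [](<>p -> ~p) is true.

s: no successors, so [](<>p -> ~p) holds vacuously. ✓
t: successors {u}; <>p -> ~p there: u:T. ✓
u: successors {v}; <>p -> ~p there: v:T. ✓
v: successors {s, w}; <>p -> ~p there: s:T, w:F. ✗
w: successors {w}; <>p -> ~p there: w:F. ✗
Satisfying worlds: {s, t, u}.

3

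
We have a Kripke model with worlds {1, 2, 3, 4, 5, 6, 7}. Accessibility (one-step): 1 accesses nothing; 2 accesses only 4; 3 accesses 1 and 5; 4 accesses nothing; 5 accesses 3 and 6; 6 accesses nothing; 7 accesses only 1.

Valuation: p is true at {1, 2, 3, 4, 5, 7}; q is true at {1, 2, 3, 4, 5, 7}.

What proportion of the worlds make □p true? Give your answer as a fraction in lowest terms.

6/7

1: no successors, so □p holds vacuously. ✓
2: successors {4}; p there: 4:T. ✓
3: successors {1, 5}; p there: 1:T, 5:T. ✓
4: no successors, so □p holds vacuously. ✓
5: successors {3, 6}; p there: 3:T, 6:F. ✗
6: no successors, so □p holds vacuously. ✓
7: successors {1}; p there: 1:T. ✓
That's 6 of 7 worlds, so 6/7.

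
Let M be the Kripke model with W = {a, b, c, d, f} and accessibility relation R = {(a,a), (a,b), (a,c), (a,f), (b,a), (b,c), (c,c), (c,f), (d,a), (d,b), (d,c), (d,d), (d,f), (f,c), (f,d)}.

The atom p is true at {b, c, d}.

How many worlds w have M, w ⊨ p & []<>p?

a: p is F, []<>p is T. ✗
b: p is T, []<>p is T. ✓
c: p is T, []<>p is T. ✓
d: p is T, []<>p is T. ✓
f: p is F, []<>p is T. ✗
Satisfying worlds: {b, c, d}.

3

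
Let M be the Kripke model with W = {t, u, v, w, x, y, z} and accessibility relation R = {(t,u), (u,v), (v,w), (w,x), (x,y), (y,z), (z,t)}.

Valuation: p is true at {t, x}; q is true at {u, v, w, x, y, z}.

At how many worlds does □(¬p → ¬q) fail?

t: successors {u}; ¬p → ¬q there: u:F. ✗
u: successors {v}; ¬p → ¬q there: v:F. ✗
v: successors {w}; ¬p → ¬q there: w:F. ✗
w: successors {x}; ¬p → ¬q there: x:T. ✓
x: successors {y}; ¬p → ¬q there: y:F. ✗
y: successors {z}; ¬p → ¬q there: z:F. ✗
z: successors {t}; ¬p → ¬q there: t:T. ✓
Satisfying worlds: {w, z}.
So □(¬p → ¬q) fails at the other 5 worlds.

5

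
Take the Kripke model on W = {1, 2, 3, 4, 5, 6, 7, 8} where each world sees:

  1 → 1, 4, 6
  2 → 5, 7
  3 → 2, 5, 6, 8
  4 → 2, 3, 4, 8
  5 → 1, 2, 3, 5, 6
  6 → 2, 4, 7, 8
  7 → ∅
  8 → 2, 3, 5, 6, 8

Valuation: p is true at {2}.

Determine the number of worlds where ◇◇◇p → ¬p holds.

1: ◇◇◇p is T, ¬p is T. ✓
2: ◇◇◇p is T, ¬p is F. ✗
3: ◇◇◇p is T, ¬p is T. ✓
4: ◇◇◇p is T, ¬p is T. ✓
5: ◇◇◇p is T, ¬p is T. ✓
6: ◇◇◇p is T, ¬p is T. ✓
7: ◇◇◇p is F, ¬p is T. ✓
8: ◇◇◇p is T, ¬p is T. ✓
Satisfying worlds: {1, 3, 4, 5, 6, 7, 8}.

7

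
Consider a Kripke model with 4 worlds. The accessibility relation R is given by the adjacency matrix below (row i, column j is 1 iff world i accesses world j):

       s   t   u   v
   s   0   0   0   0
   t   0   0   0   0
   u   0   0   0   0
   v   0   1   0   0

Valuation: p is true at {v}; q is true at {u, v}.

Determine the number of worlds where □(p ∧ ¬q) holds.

s: no successors, so □(p ∧ ¬q) holds vacuously. ✓
t: no successors, so □(p ∧ ¬q) holds vacuously. ✓
u: no successors, so □(p ∧ ¬q) holds vacuously. ✓
v: successors {t}; p ∧ ¬q there: t:F. ✗
Satisfying worlds: {s, t, u}.

3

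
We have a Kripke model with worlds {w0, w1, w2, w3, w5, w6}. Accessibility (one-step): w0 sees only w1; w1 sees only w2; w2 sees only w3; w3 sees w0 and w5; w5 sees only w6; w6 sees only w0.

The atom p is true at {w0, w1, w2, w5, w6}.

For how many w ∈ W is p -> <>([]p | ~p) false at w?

w0: p is T, <>([]p | ~p) is T. ✓
w1: p is T, <>([]p | ~p) is F. ✗
w2: p is T, <>([]p | ~p) is T. ✓
w3: p is F, <>([]p | ~p) is T. ✓
w5: p is T, <>([]p | ~p) is T. ✓
w6: p is T, <>([]p | ~p) is T. ✓
Satisfying worlds: {w0, w2, w3, w5, w6}.
So p -> <>([]p | ~p) fails at the other 1 world.

1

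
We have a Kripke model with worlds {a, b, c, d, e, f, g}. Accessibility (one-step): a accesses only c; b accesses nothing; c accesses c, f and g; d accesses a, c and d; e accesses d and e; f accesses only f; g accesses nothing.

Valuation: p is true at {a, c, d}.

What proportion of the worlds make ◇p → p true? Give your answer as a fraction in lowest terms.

6/7

a: ◇p is T, p is T. ✓
b: ◇p is F, p is F. ✓
c: ◇p is T, p is T. ✓
d: ◇p is T, p is T. ✓
e: ◇p is T, p is F. ✗
f: ◇p is F, p is F. ✓
g: ◇p is F, p is F. ✓
That's 6 of 7 worlds, so 6/7.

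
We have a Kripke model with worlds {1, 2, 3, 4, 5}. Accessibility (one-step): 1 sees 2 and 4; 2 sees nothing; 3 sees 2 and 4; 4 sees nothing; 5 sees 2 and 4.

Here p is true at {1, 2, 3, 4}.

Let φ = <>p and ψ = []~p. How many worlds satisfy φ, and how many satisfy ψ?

3 and 2

For <>p:
1: successors {2, 4}; p there: 2:T, 4:T. ✓
2: no successors, so <>p fails. ✗
3: successors {2, 4}; p there: 2:T, 4:T. ✓
4: no successors, so <>p fails. ✗
5: successors {2, 4}; p there: 2:T, 4:T. ✓
— 3 worlds.
For []~p:
1: successors {2, 4}; ~p there: 2:F, 4:F. ✗
2: no successors, so []~p holds vacuously. ✓
3: successors {2, 4}; ~p there: 2:F, 4:F. ✗
4: no successors, so []~p holds vacuously. ✓
5: successors {2, 4}; ~p there: 2:F, 4:F. ✗
— 2 worlds.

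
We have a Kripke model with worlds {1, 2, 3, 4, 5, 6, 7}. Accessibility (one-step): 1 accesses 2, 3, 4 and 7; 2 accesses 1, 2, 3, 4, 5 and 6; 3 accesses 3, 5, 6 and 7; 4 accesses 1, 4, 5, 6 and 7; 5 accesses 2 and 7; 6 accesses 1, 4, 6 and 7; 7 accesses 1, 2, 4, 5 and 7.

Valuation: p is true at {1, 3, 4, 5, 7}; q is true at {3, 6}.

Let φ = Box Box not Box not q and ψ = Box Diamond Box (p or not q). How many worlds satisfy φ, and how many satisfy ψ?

0 and 7

For Box Box not Box not q:
1: successors {2, 3, 4, 7}; Box not Box not q there: 2:F, 3:F, 4:F, 7:F. ✗
2: successors {1, 2, 3, 4, 5, 6}; Box not Box not q there: 1:F, 2:F, 3:F, 4:F, 5:F, 6:F. ✗
3: successors {3, 5, 6, 7}; Box not Box not q there: 3:F, 5:F, 6:F, 7:F. ✗
4: successors {1, 4, 5, 6, 7}; Box not Box not q there: 1:F, 4:F, 5:F, 6:F, 7:F. ✗
5: successors {2, 7}; Box not Box not q there: 2:F, 7:F. ✗
6: successors {1, 4, 6, 7}; Box not Box not q there: 1:F, 4:F, 6:F, 7:F. ✗
7: successors {1, 2, 4, 5, 7}; Box not Box not q there: 1:F, 2:F, 4:F, 5:F, 7:F. ✗
— 0 worlds.
For Box Diamond Box (p or not q):
1: successors {2, 3, 4, 7}; Diamond Box (p or not q) there: 2:T, 3:T, 4:T, 7:T. ✓
2: successors {1, 2, 3, 4, 5, 6}; Diamond Box (p or not q) there: 1:T, 2:T, 3:T, 4:T, 5:T, 6:T. ✓
3: successors {3, 5, 6, 7}; Diamond Box (p or not q) there: 3:T, 5:T, 6:T, 7:T. ✓
4: successors {1, 4, 5, 6, 7}; Diamond Box (p or not q) there: 1:T, 4:T, 5:T, 6:T, 7:T. ✓
5: successors {2, 7}; Diamond Box (p or not q) there: 2:T, 7:T. ✓
6: successors {1, 4, 6, 7}; Diamond Box (p or not q) there: 1:T, 4:T, 6:T, 7:T. ✓
7: successors {1, 2, 4, 5, 7}; Diamond Box (p or not q) there: 1:T, 2:T, 4:T, 5:T, 7:T. ✓
— 7 worlds.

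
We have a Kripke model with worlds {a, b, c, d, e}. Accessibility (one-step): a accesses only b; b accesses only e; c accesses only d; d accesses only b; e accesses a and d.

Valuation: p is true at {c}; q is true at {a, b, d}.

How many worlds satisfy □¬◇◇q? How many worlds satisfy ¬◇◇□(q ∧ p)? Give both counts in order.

For □¬◇◇q:
a: successors {b}; ¬◇◇q there: b:F. ✗
b: successors {e}; ¬◇◇q there: e:F. ✗
c: successors {d}; ¬◇◇q there: d:T. ✓
d: successors {b}; ¬◇◇q there: b:F. ✗
e: successors {a, d}; ¬◇◇q there: a:T, d:T. ✓
— 2 worlds.
For ¬◇◇□(q ∧ p):
a: ◇◇□(q ∧ p) is F. ✓
b: ◇◇□(q ∧ p) is F. ✓
c: ◇◇□(q ∧ p) is F. ✓
d: ◇◇□(q ∧ p) is F. ✓
e: ◇◇□(q ∧ p) is F. ✓
— 5 worlds.

2 and 5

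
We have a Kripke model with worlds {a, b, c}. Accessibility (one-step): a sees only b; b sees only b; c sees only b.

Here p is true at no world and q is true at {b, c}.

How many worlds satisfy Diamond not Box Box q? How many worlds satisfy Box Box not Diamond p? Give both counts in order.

0 and 3

For Diamond not Box Box q:
a: successors {b}; not Box Box q there: b:F. ✗
b: successors {b}; not Box Box q there: b:F. ✗
c: successors {b}; not Box Box q there: b:F. ✗
— 0 worlds.
For Box Box not Diamond p:
a: successors {b}; Box not Diamond p there: b:T. ✓
b: successors {b}; Box not Diamond p there: b:T. ✓
c: successors {b}; Box not Diamond p there: b:T. ✓
— 3 worlds.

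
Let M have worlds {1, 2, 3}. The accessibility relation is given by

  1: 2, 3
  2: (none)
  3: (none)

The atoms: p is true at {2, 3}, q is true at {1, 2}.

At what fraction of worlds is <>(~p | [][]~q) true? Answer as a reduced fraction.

1: successors {2, 3}; ~p | [][]~q there: 2:T, 3:T. ✓
2: no successors, so <>(~p | [][]~q) fails. ✗
3: no successors, so <>(~p | [][]~q) fails. ✗
That's 1 of 3 worlds, so 1/3.

1/3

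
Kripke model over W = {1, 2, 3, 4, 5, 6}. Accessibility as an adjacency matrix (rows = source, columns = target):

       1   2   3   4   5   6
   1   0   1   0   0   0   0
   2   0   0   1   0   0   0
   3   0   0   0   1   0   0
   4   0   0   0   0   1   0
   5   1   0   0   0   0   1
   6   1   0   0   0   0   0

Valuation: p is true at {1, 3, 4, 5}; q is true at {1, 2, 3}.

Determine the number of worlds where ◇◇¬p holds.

1: successors {2}; ◇¬p there: 2:F. ✗
2: successors {3}; ◇¬p there: 3:F. ✗
3: successors {4}; ◇¬p there: 4:F. ✗
4: successors {5}; ◇¬p there: 5:T. ✓
5: successors {1, 6}; ◇¬p there: 1:T, 6:F. ✓
6: successors {1}; ◇¬p there: 1:T. ✓
Satisfying worlds: {4, 5, 6}.

3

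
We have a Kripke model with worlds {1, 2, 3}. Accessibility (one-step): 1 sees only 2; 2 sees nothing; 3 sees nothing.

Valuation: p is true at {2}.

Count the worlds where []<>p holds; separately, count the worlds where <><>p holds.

For []<>p:
1: successors {2}; <>p there: 2:F. ✗
2: no successors, so []<>p holds vacuously. ✓
3: no successors, so []<>p holds vacuously. ✓
— 2 worlds.
For <><>p:
1: successors {2}; <>p there: 2:F. ✗
2: no successors, so <><>p fails. ✗
3: no successors, so <><>p fails. ✗
— 0 worlds.

2 and 0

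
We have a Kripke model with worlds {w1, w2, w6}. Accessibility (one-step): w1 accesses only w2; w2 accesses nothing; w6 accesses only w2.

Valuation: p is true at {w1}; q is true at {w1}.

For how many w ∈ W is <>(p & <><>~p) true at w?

0

w1: successors {w2}; p & <><>~p there: w2:F. ✗
w2: no successors, so <>(p & <><>~p) fails. ✗
w6: successors {w2}; p & <><>~p there: w2:F. ✗
Satisfying worlds: ∅.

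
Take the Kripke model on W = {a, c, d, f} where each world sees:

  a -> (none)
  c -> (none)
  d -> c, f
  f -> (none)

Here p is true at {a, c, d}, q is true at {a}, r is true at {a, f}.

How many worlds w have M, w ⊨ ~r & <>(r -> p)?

a: ~r is F, <>(r -> p) is F. ✗
c: ~r is T, <>(r -> p) is F. ✗
d: ~r is T, <>(r -> p) is T. ✓
f: ~r is F, <>(r -> p) is F. ✗
Satisfying worlds: {d}.

1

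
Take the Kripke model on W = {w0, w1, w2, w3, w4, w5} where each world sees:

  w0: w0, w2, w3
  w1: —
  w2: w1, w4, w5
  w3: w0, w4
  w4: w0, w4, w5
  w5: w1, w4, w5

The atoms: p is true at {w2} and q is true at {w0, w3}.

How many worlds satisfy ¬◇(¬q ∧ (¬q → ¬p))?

w0: ◇(¬q ∧ (¬q → ¬p)) is F. ✓
w1: ◇(¬q ∧ (¬q → ¬p)) is F. ✓
w2: ◇(¬q ∧ (¬q → ¬p)) is T. ✗
w3: ◇(¬q ∧ (¬q → ¬p)) is T. ✗
w4: ◇(¬q ∧ (¬q → ¬p)) is T. ✗
w5: ◇(¬q ∧ (¬q → ¬p)) is T. ✗
Satisfying worlds: {w0, w1}.

2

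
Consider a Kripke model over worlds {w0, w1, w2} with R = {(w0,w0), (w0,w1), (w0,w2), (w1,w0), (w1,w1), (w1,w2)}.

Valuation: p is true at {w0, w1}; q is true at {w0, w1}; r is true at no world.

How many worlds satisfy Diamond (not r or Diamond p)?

w0: successors {w0, w1, w2}; not r or Diamond p there: w0:T, w1:T, w2:T. ✓
w1: successors {w0, w1, w2}; not r or Diamond p there: w0:T, w1:T, w2:T. ✓
w2: no successors, so Diamond (not r or Diamond p) fails. ✗
Satisfying worlds: {w0, w1}.

2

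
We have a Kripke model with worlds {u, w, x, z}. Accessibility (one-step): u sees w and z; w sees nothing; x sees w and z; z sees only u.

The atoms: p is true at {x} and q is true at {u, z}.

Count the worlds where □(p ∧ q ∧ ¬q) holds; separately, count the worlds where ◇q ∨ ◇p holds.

1 and 3

For □(p ∧ q ∧ ¬q):
u: successors {w, z}; p ∧ q ∧ ¬q there: w:F, z:F. ✗
w: no successors, so □(p ∧ q ∧ ¬q) holds vacuously. ✓
x: successors {w, z}; p ∧ q ∧ ¬q there: w:F, z:F. ✗
z: successors {u}; p ∧ q ∧ ¬q there: u:F. ✗
— 1 world.
For ◇q ∨ ◇p:
u: ◇q is T, ◇p is F. ✓
w: ◇q is F, ◇p is F. ✗
x: ◇q is T, ◇p is F. ✓
z: ◇q is T, ◇p is F. ✓
— 3 worlds.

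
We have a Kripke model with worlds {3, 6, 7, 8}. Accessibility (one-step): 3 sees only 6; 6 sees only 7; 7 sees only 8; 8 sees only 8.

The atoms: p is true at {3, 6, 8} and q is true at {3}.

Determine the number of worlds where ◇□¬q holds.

3: successors {6}; □¬q there: 6:T. ✓
6: successors {7}; □¬q there: 7:T. ✓
7: successors {8}; □¬q there: 8:T. ✓
8: successors {8}; □¬q there: 8:T. ✓
Satisfying worlds: {3, 6, 7, 8}.

4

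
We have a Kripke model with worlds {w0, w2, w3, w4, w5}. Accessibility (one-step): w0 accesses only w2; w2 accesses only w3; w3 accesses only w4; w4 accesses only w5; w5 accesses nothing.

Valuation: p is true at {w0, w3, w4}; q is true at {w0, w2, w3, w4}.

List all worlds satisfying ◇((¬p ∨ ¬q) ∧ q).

{w0}

w0: successors {w2}; (¬p ∨ ¬q) ∧ q there: w2:T. ✓
w2: successors {w3}; (¬p ∨ ¬q) ∧ q there: w3:F. ✗
w3: successors {w4}; (¬p ∨ ¬q) ∧ q there: w4:F. ✗
w4: successors {w5}; (¬p ∨ ¬q) ∧ q there: w5:F. ✗
w5: no successors, so ◇((¬p ∨ ¬q) ∧ q) fails. ✗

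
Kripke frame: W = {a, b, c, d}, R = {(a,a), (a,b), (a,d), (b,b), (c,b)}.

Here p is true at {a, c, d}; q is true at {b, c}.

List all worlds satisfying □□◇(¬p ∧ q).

a: successors {a, b, d}; □◇(¬p ∧ q) there: a:F, b:T, d:T. ✗
b: successors {b}; □◇(¬p ∧ q) there: b:T. ✓
c: successors {b}; □◇(¬p ∧ q) there: b:T. ✓
d: no successors, so □□◇(¬p ∧ q) holds vacuously. ✓

{b, c, d}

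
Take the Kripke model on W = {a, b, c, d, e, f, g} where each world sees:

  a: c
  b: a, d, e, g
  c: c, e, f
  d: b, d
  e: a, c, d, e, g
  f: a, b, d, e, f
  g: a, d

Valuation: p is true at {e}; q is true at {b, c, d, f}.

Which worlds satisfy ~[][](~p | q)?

a: [][](~p | q) is F. ✓
b: [][](~p | q) is F. ✓
c: [][](~p | q) is F. ✓
d: [][](~p | q) is F. ✓
e: [][](~p | q) is F. ✓
f: [][](~p | q) is F. ✓
g: [][](~p | q) is T. ✗

{a, b, c, d, e, f}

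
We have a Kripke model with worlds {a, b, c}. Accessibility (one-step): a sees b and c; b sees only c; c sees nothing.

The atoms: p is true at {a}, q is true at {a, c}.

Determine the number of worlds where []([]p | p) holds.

2

a: successors {b, c}; []p | p there: b:F, c:T. ✗
b: successors {c}; []p | p there: c:T. ✓
c: no successors, so []([]p | p) holds vacuously. ✓
Satisfying worlds: {b, c}.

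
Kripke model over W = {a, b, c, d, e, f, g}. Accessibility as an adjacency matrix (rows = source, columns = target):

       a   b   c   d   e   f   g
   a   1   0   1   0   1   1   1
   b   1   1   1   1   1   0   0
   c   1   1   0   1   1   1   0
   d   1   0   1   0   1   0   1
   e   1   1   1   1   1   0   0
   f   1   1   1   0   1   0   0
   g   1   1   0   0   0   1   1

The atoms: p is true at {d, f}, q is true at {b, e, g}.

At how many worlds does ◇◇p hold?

7

a: successors {a, c, e, f, g}; ◇p there: a:T, c:T, e:T, f:F, g:T. ✓
b: successors {a, b, c, d, e}; ◇p there: a:T, b:T, c:T, d:F, e:T. ✓
c: successors {a, b, d, e, f}; ◇p there: a:T, b:T, d:F, e:T, f:F. ✓
d: successors {a, c, e, g}; ◇p there: a:T, c:T, e:T, g:T. ✓
e: successors {a, b, c, d, e}; ◇p there: a:T, b:T, c:T, d:F, e:T. ✓
f: successors {a, b, c, e}; ◇p there: a:T, b:T, c:T, e:T. ✓
g: successors {a, b, f, g}; ◇p there: a:T, b:T, f:F, g:T. ✓
Satisfying worlds: {a, b, c, d, e, f, g}.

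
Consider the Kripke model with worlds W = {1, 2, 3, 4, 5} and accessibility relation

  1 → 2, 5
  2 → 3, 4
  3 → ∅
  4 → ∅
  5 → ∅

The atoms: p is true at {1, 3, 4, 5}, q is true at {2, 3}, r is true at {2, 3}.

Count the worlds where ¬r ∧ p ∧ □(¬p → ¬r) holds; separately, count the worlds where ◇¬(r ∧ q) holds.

For ¬r ∧ p ∧ □(¬p → ¬r):
1: ¬r ∧ p is T, □(¬p → ¬r) is F. ✗
2: ¬r ∧ p is F, □(¬p → ¬r) is T. ✗
3: ¬r ∧ p is F, □(¬p → ¬r) is T. ✗
4: ¬r ∧ p is T, □(¬p → ¬r) is T. ✓
5: ¬r ∧ p is T, □(¬p → ¬r) is T. ✓
— 2 worlds.
For ◇¬(r ∧ q):
1: successors {2, 5}; ¬(r ∧ q) there: 2:F, 5:T. ✓
2: successors {3, 4}; ¬(r ∧ q) there: 3:F, 4:T. ✓
3: no successors, so ◇¬(r ∧ q) fails. ✗
4: no successors, so ◇¬(r ∧ q) fails. ✗
5: no successors, so ◇¬(r ∧ q) fails. ✗
— 2 worlds.

2 and 2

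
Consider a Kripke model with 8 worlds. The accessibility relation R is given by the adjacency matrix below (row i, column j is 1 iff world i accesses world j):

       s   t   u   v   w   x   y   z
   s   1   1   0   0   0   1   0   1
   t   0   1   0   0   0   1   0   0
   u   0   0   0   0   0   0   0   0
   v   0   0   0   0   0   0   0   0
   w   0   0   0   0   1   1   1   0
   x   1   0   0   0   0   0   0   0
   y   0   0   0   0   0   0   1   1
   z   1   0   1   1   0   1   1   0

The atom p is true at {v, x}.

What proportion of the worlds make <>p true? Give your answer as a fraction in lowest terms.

1/2

s: successors {s, t, x, z}; p there: s:F, t:F, x:T, z:F. ✓
t: successors {t, x}; p there: t:F, x:T. ✓
u: no successors, so <>p fails. ✗
v: no successors, so <>p fails. ✗
w: successors {w, x, y}; p there: w:F, x:T, y:F. ✓
x: successors {s}; p there: s:F. ✗
y: successors {y, z}; p there: y:F, z:F. ✗
z: successors {s, u, v, x, y}; p there: s:F, u:F, v:T, x:T, y:F. ✓
That's 4 of 8 worlds, so 4/8 = 1/2.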